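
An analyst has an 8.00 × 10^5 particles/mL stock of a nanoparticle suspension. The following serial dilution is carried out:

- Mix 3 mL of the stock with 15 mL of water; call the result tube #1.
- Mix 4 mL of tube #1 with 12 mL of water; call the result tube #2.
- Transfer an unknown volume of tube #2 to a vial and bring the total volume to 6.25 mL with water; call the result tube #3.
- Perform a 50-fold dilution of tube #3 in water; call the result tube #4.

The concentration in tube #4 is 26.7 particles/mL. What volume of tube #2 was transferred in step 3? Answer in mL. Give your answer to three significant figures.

0.250 mL

Step 1: 3 mL + 15 mL = 18 mL total → factor 18/3 = 6
Step 2: 4 mL + 12 mL = 16 mL total → factor 16/4 = 4
Step 3: v brought to 6.25 mL → factor = 6.25 mL/v
Step 4: 50-fold → factor 50
Product of known-step factors = 1200
Overall factor = 8.00 × 10^5 particles/mL / (26.7 particles/mL) = 29963
Step-3 factor = 29963 / 1200 = 24.969
v = 6.25 mL / 24.969 = 0.250 mL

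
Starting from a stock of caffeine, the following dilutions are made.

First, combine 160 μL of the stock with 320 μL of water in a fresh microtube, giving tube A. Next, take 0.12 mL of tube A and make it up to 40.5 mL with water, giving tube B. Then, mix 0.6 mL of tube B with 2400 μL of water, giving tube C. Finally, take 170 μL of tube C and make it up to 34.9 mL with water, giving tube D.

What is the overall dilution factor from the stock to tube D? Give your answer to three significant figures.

Step 1: 160 μL + 320 μL = 480 μL total → factor 480/160 = 3
Step 2: 0.12 mL brought to 40.5 mL → factor 40.5/0.12 = 337.5
Step 3: 0.6 mL + 2400 μL = 3 mL total → factor 3/0.6 = 5
Step 4: 170 μL brought to 34.9 mL → factor 34900/170 = 205.29
Overall dilution factor = 3 × 337.5 × 5 × 205.29 = 1.0393 × 10^6

1.04 × 10^6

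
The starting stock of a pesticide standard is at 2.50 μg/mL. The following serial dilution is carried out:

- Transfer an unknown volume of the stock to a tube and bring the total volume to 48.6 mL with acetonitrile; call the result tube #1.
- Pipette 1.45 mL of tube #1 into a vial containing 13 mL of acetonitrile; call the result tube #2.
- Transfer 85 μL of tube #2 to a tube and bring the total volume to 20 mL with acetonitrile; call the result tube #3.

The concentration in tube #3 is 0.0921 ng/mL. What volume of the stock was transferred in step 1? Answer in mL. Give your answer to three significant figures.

Step 1: v brought to 48.6 mL → factor = 48.6 mL/v
Step 2: 1.45 mL + 13 mL = 14.45 mL total → factor 14.45/1.45 = 9.9655
Step 3: 85 μL brought to 20 mL → factor 20000/85 = 235.29
Product of known-step factors = 2344.8
Overall factor = 2.50 μg/mL / (0.0921 ng/mL) = 27144
Step-1 factor = 27144 / 2344.8 = 11.576
v = 48.6 mL / 11.576 = 4.20 mL

4.20 mL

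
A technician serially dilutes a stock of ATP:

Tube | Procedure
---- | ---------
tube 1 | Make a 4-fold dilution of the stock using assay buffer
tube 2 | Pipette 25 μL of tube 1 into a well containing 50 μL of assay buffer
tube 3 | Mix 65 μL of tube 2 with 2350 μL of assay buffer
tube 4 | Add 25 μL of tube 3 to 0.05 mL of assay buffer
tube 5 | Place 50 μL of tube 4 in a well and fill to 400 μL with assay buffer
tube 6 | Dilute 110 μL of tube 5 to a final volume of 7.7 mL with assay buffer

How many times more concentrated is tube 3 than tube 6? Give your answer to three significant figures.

1.68 × 10^3

Step 1: 4-fold → factor 4
Step 2: 25 μL + 50 μL = 75 μL total → factor 75/25 = 3
Step 3: 65 μL + 2350 μL = 2415 μL total → factor 2415/65 = 37.154
Step 4: 25 μL + 0.05 mL = 75 μL total → factor 75/25 = 3
Step 5: 50 μL brought to 400 μL → factor 400/50 = 8
Step 6: 110 μL brought to 7.7 mL → factor 7700/110 = 70
Dilution factor to tube 3 = 445.85; to tube 6 = 7.4902 × 10^5
[tube 3]/[tube 6] = (factor to tube 6)/(factor to tube 3) = 7.4902 × 10^5/445.85 = 1.68 × 10^3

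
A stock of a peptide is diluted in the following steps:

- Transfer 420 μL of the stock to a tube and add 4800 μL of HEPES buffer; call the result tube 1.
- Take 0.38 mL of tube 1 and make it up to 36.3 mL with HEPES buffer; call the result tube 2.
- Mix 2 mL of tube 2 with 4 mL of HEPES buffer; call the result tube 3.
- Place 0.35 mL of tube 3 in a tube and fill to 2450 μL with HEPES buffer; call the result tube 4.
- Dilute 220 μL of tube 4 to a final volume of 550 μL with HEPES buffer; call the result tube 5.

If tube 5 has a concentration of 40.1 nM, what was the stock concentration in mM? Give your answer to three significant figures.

2.50 mM

Step 1: 420 μL + 4800 μL = 5220 μL total → factor 5220/420 = 12.429
Step 2: 0.38 mL brought to 36.3 mL → factor 36.3/0.38 = 95.526
Step 3: 2 mL + 4 mL = 6 mL total → factor 6/2 = 3
Step 4: 0.35 mL brought to 2450 μL → factor 2.45/0.35 = 7
Step 5: 220 μL brought to 550 μL → factor 550/220 = 2.5
Overall dilution factor = 12.429 × 95.526 × 3 × 7 × 2.5 = 62331
Stock = 40.1 nM × 62331 = 2.499 × 10^6 nM = 2.50 mM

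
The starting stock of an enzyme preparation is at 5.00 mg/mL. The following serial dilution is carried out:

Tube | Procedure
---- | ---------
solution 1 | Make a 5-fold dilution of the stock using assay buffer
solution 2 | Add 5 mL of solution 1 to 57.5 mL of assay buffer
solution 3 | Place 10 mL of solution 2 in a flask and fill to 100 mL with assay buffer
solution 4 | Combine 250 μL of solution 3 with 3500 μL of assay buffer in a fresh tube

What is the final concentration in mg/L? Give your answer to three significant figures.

Step 1: 5-fold → factor 5
Step 2: 5 mL + 57.5 mL = 62.5 mL total → factor 62.5/5 = 12.5
Step 3: 10 mL brought to 100 mL → factor 100/10 = 10
Step 4: 250 μL + 3500 μL = 3750 μL total → factor 3750/250 = 15
Overall dilution factor = 5 × 12.5 × 10 × 15 = 9375
Final = 5.00 mg/mL / 9375 = 0.0005333 mg/mL = 0.533 mg/L

0.533 mg/L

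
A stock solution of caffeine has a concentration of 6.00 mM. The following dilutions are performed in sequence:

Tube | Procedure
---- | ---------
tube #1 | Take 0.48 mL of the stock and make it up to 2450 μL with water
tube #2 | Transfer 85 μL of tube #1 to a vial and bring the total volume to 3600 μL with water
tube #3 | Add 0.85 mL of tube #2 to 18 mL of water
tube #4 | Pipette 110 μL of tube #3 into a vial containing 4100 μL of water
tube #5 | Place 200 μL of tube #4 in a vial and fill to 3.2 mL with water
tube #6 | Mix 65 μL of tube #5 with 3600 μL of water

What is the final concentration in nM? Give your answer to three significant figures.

Step 1: 0.48 mL brought to 2450 μL → factor 2.45/0.48 = 5.1042
Step 2: 85 μL brought to 3600 μL → factor 3600/85 = 42.353
Step 3: 0.85 mL + 18 mL = 18.85 mL total → factor 18.85/0.85 = 22.176
Step 4: 110 μL + 4100 μL = 4210 μL total → factor 4210/110 = 38.273
Step 5: 200 μL brought to 3.2 mL → factor 3200/200 = 16
Step 6: 65 μL + 3600 μL = 3665 μL total → factor 3665/65 = 56.385
Overall dilution factor = 5.1042 × 42.353 × 22.176 × 38.273 × 16 × 56.385 = 1.6553 × 10^8
Final = 6.00 mM / 1.6553 × 10^8 = 3.625 × 10^-8 mM = 0.0362 nM

0.0362 nM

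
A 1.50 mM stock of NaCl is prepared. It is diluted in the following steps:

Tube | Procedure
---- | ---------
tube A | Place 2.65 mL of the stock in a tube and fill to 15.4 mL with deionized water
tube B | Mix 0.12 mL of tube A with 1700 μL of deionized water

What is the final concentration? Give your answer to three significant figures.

Step 1: 2.65 mL brought to 15.4 mL → factor 15.4/2.65 = 5.8113
Step 2: 0.12 mL + 1700 μL = 1.82 mL total → factor 1.82/0.12 = 15.167
Overall dilution factor = 5.8113 × 15.167 = 88.138
Final = 1.50 mM / 88.138 = 0.0170 mM

0.0170 mM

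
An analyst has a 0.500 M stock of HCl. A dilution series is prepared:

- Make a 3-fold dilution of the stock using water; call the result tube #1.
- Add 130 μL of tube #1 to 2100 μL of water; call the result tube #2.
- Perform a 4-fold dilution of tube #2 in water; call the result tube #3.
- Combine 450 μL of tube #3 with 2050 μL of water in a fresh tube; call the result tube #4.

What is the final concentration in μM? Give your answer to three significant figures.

Step 1: 3-fold → factor 3
Step 2: 130 μL + 2100 μL = 2230 μL total → factor 2230/130 = 17.154
Step 3: 4-fold → factor 4
Step 4: 450 μL + 2050 μL = 2500 μL total → factor 2500/450 = 5.5556
Overall dilution factor = 3 × 17.154 × 4 × 5.5556 = 1143.6
Final = 0.500 M / 1143.6 = 0.0004372 M = 437 μM

437 μM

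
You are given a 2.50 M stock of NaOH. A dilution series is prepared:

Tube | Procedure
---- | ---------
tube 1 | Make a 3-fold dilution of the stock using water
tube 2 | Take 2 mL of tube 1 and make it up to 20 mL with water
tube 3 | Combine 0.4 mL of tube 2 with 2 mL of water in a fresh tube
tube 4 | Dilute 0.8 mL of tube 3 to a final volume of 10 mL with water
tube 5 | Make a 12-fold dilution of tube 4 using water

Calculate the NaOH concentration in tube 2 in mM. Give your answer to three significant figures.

Step 1: 3-fold → factor 3
Step 2: 2 mL brought to 20 mL → factor 20/2 = 10
Dilution factor through tube 2 = 3 × 10 = 30
[tube 2] = 2.50 M / 30 = 0.08333 M = 83.3 mM

83.3 mM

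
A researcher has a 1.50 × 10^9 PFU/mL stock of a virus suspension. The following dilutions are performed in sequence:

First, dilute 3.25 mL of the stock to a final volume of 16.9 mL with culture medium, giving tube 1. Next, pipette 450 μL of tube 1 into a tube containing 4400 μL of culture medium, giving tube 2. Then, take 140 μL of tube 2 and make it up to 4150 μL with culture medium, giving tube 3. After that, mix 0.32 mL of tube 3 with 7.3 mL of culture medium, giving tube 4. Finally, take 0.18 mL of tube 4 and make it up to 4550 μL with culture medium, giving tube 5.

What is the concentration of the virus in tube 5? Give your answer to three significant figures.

1.50 × 10^3 PFU/mL

Step 1: 3.25 mL brought to 16.9 mL → factor 16.9/3.25 = 5.2
Step 2: 450 μL + 4400 μL = 4850 μL total → factor 4850/450 = 10.778
Step 3: 140 μL brought to 4150 μL → factor 4150/140 = 29.643
Step 4: 0.32 mL + 7.3 mL = 7.62 mL total → factor 7.62/0.32 = 23.812
Step 5: 0.18 mL brought to 4550 μL → factor 4.55/0.18 = 25.278
Overall dilution factor = 5.2 × 10.778 × 29.643 × 23.812 × 25.278 = 9.9999 × 10^5
Final = 1.50 × 10^9 PFU/mL / 9.9999 × 10^5 = 1.50 × 10^3 PFU/mL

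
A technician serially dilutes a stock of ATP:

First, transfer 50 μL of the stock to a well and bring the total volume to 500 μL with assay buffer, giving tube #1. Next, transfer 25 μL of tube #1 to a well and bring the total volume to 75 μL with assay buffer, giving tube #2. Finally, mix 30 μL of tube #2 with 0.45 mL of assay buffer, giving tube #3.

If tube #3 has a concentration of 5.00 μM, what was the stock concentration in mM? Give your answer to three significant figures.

2.40 mM

Step 1: 50 μL brought to 500 μL → factor 500/50 = 10
Step 2: 25 μL brought to 75 μL → factor 75/25 = 3
Step 3: 30 μL + 0.45 mL = 480 μL total → factor 480/30 = 16
Overall dilution factor = 10 × 3 × 16 = 480
Stock = 5.00 μM × 480 = 2400 μM = 2.40 mM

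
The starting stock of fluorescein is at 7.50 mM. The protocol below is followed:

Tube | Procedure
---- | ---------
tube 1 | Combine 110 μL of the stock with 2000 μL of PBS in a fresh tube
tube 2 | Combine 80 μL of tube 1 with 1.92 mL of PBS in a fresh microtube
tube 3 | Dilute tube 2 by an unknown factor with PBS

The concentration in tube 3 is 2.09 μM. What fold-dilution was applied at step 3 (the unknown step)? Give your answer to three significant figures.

7.48-fold

Step 1: 110 μL + 2000 μL = 2110 μL total → factor 2110/110 = 19.182
Step 2: 80 μL + 1.92 mL = 2000 μL total → factor 2000/80 = 25
Step 3: unknown factor x
Product of known-step factors = 479.55
Overall factor = 7.50 mM / (2.09 μM) = 3588.5
x = 3588.5 / 479.55 = 7.48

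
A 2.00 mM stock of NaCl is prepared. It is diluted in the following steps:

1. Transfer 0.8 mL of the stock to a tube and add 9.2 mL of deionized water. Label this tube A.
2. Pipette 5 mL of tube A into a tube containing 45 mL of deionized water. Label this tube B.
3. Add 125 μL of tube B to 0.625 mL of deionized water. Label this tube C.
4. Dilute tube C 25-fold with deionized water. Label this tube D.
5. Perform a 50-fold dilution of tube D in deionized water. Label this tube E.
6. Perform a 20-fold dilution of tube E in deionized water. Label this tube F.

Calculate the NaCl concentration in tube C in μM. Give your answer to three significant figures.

Step 1: 0.8 mL + 9.2 mL = 10 mL total → factor 10/0.8 = 12.5
Step 2: 5 mL + 45 mL = 50 mL total → factor 50/5 = 10
Step 3: 125 μL + 0.625 mL = 750 μL total → factor 750/125 = 6
Dilution factor through tube C = 12.5 × 10 × 6 = 750
[tube C] = 2.00 mM / 750 = 0.002667 mM = 2.67 μM

2.67 μM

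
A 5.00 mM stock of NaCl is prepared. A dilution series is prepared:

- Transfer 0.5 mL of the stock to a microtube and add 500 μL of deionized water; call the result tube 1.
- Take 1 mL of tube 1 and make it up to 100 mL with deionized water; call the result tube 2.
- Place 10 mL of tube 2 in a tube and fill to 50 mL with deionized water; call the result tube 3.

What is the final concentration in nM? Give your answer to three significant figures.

Step 1: 0.5 mL + 500 μL = 1 mL total → factor 1/0.5 = 2
Step 2: 1 mL brought to 100 mL → factor 100/1 = 100
Step 3: 10 mL brought to 50 mL → factor 50/10 = 5
Overall dilution factor = 2 × 100 × 5 = 1000
Final = 5.00 mM / 1000 = 0.005000 mM = 5.00 × 10^3 nM

5.00 × 10^3 nM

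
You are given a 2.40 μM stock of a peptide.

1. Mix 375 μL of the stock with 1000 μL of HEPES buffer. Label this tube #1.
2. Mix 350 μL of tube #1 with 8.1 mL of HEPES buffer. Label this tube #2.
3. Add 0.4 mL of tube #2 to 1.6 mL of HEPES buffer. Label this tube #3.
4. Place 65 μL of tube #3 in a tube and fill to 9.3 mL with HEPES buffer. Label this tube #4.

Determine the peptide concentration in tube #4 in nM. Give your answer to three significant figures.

0.0379 nM

Step 1: 375 μL + 1000 μL = 1375 μL total → factor 1375/375 = 3.6667
Step 2: 350 μL + 8.1 mL = 8450 μL total → factor 8450/350 = 24.143
Step 3: 0.4 mL + 1.6 mL = 2 mL total → factor 2/0.4 = 5
Step 4: 65 μL brought to 9.3 mL → factor 9300/65 = 143.08
Overall dilution factor = 3.6667 × 24.143 × 5 × 143.08 = 63329
Final = 2.40 μM / 63329 = 3.790 × 10^-5 μM = 0.0379 nM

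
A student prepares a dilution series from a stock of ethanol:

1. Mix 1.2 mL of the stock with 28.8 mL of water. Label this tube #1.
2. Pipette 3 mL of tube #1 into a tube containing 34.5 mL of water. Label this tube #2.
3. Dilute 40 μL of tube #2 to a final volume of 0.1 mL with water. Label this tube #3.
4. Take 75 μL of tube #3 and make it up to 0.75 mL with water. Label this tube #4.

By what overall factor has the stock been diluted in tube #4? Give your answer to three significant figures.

7.81 × 10^3

Step 1: 1.2 mL + 28.8 mL = 30 mL total → factor 30/1.2 = 25
Step 2: 3 mL + 34.5 mL = 37.5 mL total → factor 37.5/3 = 12.5
Step 3: 40 μL brought to 0.1 mL → factor 100/40 = 2.5
Step 4: 75 μL brought to 0.75 mL → factor 750/75 = 10
Overall dilution factor = 25 × 12.5 × 2.5 × 10 = 7812.5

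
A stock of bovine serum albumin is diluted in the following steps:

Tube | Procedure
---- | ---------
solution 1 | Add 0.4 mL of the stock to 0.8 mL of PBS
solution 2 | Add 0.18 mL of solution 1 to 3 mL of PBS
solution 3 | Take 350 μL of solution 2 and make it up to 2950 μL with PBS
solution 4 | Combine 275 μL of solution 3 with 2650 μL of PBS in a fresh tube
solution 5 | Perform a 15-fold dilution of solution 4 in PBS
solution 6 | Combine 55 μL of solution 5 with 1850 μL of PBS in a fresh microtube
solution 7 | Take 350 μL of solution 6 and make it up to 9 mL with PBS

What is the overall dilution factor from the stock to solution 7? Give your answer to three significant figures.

6.35 × 10^7

Step 1: 0.4 mL + 0.8 mL = 1.2 mL total → factor 1.2/0.4 = 3
Step 2: 0.18 mL + 3 mL = 3.18 mL total → factor 3.18/0.18 = 17.667
Step 3: 350 μL brought to 2950 μL → factor 2950/350 = 8.4286
Step 4: 275 μL + 2650 μL = 2925 μL total → factor 2925/275 = 10.636
Step 5: 15-fold → factor 15
Step 6: 55 μL + 1850 μL = 1905 μL total → factor 1905/55 = 34.636
Step 7: 350 μL brought to 9 mL → factor 9000/350 = 25.714
Overall dilution factor = 3 × 17.667 × 8.4286 × 10.636 × 15 × 34.636 × 25.714 = 6.3478 × 10^7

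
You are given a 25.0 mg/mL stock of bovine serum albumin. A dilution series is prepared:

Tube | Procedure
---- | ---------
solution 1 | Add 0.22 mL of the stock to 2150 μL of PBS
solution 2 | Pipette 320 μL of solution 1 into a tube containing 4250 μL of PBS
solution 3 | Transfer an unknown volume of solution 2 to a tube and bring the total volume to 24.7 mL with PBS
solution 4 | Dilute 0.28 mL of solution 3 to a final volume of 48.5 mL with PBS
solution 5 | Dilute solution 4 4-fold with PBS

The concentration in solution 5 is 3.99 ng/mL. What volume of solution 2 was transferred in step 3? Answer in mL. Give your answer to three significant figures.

0.420 mL

Step 1: 0.22 mL + 2150 μL = 2.37 mL total → factor 2.37/0.22 = 10.773
Step 2: 320 μL + 4250 μL = 4570 μL total → factor 4570/320 = 14.281
Step 3: v brought to 24.7 mL → factor = 24.7 mL/v
Step 4: 0.28 mL brought to 48.5 mL → factor 48.5/0.28 = 173.21
Step 5: 4-fold → factor 4
Product of known-step factors = 1.0659 × 10^5
Overall factor = 25.0 mg/mL / (3.99 ng/mL) = 6.2657 × 10^6
Step-3 factor = 6.2657 × 10^6 / 1.0659 × 10^5 = 58.78
v = 24.7 mL / 58.78 = 0.420 mL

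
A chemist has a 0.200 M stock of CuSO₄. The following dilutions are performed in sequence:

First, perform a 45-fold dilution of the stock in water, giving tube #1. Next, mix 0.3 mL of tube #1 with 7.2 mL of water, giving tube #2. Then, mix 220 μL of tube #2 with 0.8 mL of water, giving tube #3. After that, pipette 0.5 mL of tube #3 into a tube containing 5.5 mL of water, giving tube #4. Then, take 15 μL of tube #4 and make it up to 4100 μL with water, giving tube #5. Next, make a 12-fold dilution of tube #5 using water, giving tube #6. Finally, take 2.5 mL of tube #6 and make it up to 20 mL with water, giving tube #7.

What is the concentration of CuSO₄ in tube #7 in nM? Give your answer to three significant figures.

0.122 nM

Step 1: 45-fold → factor 45
Step 2: 0.3 mL + 7.2 mL = 7.5 mL total → factor 7.5/0.3 = 25
Step 3: 220 μL + 0.8 mL = 1020 μL total → factor 1020/220 = 4.6364
Step 4: 0.5 mL + 5.5 mL = 6 mL total → factor 6/0.5 = 12
Step 5: 15 μL brought to 4100 μL → factor 4100/15 = 273.33
Step 6: 12-fold → factor 12
Step 7: 2.5 mL brought to 20 mL → factor 20/2.5 = 8
Overall dilution factor = 45 × 25 × 4.6364 × 12 × 273.33 × 12 × 8 = 1.6424 × 10^9
Final = 0.200 M / 1.6424 × 10^9 = 1.218 × 10^-10 M = 0.122 nM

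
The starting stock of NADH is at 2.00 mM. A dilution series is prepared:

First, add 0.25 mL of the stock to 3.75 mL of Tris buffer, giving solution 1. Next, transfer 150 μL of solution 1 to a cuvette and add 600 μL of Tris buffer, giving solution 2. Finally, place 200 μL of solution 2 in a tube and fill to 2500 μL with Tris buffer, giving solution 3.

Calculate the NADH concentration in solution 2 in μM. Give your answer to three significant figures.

25.0 μM

Step 1: 0.25 mL + 3.75 mL = 4 mL total → factor 4/0.25 = 16
Step 2: 150 μL + 600 μL = 750 μL total → factor 750/150 = 5
Dilution factor through solution 2 = 16 × 5 = 80
[solution 2] = 2.00 mM / 80 = 0.02500 mM = 25.0 μM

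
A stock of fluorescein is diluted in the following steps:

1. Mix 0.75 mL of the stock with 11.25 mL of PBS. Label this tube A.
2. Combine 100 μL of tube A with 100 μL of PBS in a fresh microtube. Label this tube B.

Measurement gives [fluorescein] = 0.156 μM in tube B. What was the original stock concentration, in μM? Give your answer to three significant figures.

Step 1: 0.75 mL + 11.25 mL = 12 mL total → factor 12/0.75 = 16
Step 2: 100 μL + 100 μL = 200 μL total → factor 200/100 = 2
Overall dilution factor = 16 × 2 = 32
Stock = 0.156 μM × 32 = 4.99 μM

4.99 μM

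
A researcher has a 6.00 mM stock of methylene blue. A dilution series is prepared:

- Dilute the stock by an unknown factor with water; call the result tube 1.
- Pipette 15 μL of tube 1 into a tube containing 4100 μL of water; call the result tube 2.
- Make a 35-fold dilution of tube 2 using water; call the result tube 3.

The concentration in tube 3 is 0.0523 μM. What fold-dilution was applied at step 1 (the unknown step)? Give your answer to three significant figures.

Step 1: unknown factor x
Step 2: 15 μL + 4100 μL = 4115 μL total → factor 4115/15 = 274.33
Step 3: 35-fold → factor 35
Product of known-step factors = 9601.7
Overall factor = 6.00 mM / (0.0523 μM) = 1.1472 × 10^5
x = 1.1472 × 10^5 / 9601.7 = 11.9

11.9-fold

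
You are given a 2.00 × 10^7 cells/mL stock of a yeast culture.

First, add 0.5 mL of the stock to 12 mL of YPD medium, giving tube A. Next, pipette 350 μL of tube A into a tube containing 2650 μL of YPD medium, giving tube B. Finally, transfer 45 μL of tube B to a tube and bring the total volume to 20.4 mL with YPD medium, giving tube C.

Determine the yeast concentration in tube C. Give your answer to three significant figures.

Step 1: 0.5 mL + 12 mL = 12.5 mL total → factor 12.5/0.5 = 25
Step 2: 350 μL + 2650 μL = 3000 μL total → factor 3000/350 = 8.5714
Step 3: 45 μL brought to 20.4 mL → factor 20400/45 = 453.33
Overall dilution factor = 25 × 8.5714 × 453.33 = 97143
Final = 2.00 × 10^7 cells/mL / 97143 = 206 cells/mL

206 cells/mL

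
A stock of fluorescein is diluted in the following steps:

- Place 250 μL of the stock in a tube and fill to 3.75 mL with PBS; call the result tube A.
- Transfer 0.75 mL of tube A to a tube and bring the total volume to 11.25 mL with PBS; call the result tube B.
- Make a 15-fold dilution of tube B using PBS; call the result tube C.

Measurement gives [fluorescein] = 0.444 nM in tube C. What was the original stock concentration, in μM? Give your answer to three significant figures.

1.50 μM

Step 1: 250 μL brought to 3.75 mL → factor 3750/250 = 15
Step 2: 0.75 mL brought to 11.25 mL → factor 11.25/0.75 = 15
Step 3: 15-fold → factor 15
Overall dilution factor = 15 × 15 × 15 = 3375
Stock = 0.444 nM × 3375 = 1498 nM = 1.50 μM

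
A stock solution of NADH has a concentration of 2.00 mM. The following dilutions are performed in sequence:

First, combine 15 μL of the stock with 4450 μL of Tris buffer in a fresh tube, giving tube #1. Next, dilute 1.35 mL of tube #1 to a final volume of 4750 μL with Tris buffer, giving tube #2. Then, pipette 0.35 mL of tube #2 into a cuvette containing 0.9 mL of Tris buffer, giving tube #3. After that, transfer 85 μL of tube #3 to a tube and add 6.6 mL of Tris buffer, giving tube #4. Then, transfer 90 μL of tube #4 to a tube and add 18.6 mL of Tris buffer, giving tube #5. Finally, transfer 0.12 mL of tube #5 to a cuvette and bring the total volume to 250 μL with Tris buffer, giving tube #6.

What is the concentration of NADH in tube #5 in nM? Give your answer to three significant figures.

Step 1: 15 μL + 4450 μL = 4465 μL total → factor 4465/15 = 297.67
Step 2: 1.35 mL brought to 4750 μL → factor 4.75/1.35 = 3.5185
Step 3: 0.35 mL + 0.9 mL = 1.25 mL total → factor 1.25/0.35 = 3.5714
Step 4: 85 μL + 6.6 mL = 6685 μL total → factor 6685/85 = 78.647
Step 5: 90 μL + 18.6 mL = 18690 μL total → factor 18690/90 = 207.67
Dilution factor through tube #5 = 297.67 × 3.5185 × 3.5714 × 78.647 × 207.67 = 6.1092 × 10^7
[tube #5] = 2.00 mM / 6.1092 × 10^7 = 3.274 × 10^-8 mM = 0.0327 nM

0.0327 nM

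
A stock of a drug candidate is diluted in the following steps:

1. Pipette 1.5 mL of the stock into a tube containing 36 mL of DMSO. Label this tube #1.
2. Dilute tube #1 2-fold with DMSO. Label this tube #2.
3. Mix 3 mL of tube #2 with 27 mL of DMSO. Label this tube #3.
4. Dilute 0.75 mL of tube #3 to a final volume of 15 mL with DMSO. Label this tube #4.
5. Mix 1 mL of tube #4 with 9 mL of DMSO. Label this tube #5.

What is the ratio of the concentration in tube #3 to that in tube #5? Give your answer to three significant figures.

Step 1: 1.5 mL + 36 mL = 37.5 mL total → factor 37.5/1.5 = 25
Step 2: 2-fold → factor 2
Step 3: 3 mL + 27 mL = 30 mL total → factor 30/3 = 10
Step 4: 0.75 mL brought to 15 mL → factor 15/0.75 = 20
Step 5: 1 mL + 9 mL = 10 mL total → factor 10/1 = 10
Dilution factor to tube #3 = 500; to tube #5 = 1 × 10^5
[tube #3]/[tube #5] = (factor to tube #5)/(factor to tube #3) = 1 × 10^5/500 = 200

200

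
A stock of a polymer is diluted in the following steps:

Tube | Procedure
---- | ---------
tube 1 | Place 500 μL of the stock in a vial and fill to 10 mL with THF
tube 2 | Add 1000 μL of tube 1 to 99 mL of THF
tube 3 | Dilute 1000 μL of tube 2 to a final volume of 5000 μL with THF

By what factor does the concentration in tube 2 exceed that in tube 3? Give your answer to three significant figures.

5.00

Step 1: 500 μL brought to 10 mL → factor 10000/500 = 20
Step 2: 1000 μL + 99 mL = 1 × 10^5 μL total → factor 1 × 10^5/1000 = 100
Step 3: 1000 μL brought to 5000 μL → factor 5000/1000 = 5
Dilution factor to tube 2 = 2000; to tube 3 = 10000
[tube 2]/[tube 3] = (factor to tube 3)/(factor to tube 2) = 10000/2000 = 5.00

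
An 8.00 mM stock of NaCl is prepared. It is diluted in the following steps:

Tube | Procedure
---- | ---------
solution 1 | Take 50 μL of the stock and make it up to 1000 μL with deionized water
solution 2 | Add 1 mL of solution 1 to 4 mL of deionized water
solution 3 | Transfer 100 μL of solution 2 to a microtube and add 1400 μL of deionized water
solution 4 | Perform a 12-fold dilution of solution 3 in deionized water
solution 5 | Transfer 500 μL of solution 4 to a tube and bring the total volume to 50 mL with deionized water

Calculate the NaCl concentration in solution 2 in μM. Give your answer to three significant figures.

80.0 μM

Step 1: 50 μL brought to 1000 μL → factor 1000/50 = 20
Step 2: 1 mL + 4 mL = 5 mL total → factor 5/1 = 5
Dilution factor through solution 2 = 20 × 5 = 100
[solution 2] = 8.00 mM / 100 = 0.08000 mM = 80.0 μM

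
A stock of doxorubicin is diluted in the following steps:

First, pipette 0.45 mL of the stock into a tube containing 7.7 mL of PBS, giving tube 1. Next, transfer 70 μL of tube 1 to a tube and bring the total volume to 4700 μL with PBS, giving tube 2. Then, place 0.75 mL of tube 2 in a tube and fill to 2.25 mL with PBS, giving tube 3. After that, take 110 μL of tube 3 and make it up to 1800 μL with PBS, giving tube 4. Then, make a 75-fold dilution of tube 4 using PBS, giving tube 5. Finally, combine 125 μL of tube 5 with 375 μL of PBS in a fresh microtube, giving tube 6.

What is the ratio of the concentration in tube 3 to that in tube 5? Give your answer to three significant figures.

Step 1: 0.45 mL + 7.7 mL = 8.15 mL total → factor 8.15/0.45 = 18.111
Step 2: 70 μL brought to 4700 μL → factor 4700/70 = 67.143
Step 3: 0.75 mL brought to 2.25 mL → factor 2.25/0.75 = 3
Step 4: 110 μL brought to 1800 μL → factor 1800/110 = 16.364
Step 5: 75-fold → factor 75
Dilution factor to tube 3 = 3648.1; to tube 5 = 4.4772 × 10^6
[tube 3]/[tube 5] = (factor to tube 5)/(factor to tube 3) = 4.4772 × 10^6/3648.1 = 1.23 × 10^3

1.23 × 10^3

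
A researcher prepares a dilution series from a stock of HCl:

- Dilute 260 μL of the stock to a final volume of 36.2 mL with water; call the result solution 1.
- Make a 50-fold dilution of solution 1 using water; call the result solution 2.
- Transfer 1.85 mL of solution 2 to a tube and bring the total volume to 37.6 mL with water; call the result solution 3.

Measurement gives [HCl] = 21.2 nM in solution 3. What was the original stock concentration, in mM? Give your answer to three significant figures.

Step 1: 260 μL brought to 36.2 mL → factor 36200/260 = 139.23
Step 2: 50-fold → factor 50
Step 3: 1.85 mL brought to 37.6 mL → factor 37.6/1.85 = 20.324
Overall dilution factor = 139.23 × 50 × 20.324 = 1.4149 × 10^5
Stock = 21.2 nM × 1.4149 × 10^5 = 3.000 × 10^6 nM = 3.00 mM

3.00 mM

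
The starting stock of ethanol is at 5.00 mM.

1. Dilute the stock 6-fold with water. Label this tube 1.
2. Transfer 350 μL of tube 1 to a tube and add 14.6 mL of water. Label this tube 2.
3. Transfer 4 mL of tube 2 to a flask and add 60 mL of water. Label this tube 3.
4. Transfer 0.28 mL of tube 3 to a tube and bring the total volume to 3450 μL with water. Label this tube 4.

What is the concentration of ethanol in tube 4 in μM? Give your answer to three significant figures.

Step 1: 6-fold → factor 6
Step 2: 350 μL + 14.6 mL = 14950 μL total → factor 14950/350 = 42.714
Step 3: 4 mL + 60 mL = 64 mL total → factor 64/4 = 16
Step 4: 0.28 mL brought to 3450 μL → factor 3.45/0.28 = 12.321
Overall dilution factor = 6 × 42.714 × 16 × 12.321 = 50525
Final = 5.00 mM / 50525 = 9.896 × 10^-5 mM = 0.0990 μM

0.0990 μM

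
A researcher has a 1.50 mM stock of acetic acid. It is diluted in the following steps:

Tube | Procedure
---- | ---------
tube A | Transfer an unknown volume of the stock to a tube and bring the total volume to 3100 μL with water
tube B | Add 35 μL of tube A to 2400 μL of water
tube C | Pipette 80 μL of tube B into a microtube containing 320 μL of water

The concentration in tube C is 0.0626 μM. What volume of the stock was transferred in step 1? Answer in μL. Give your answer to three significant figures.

45.0 μL

Step 1: v brought to 3100 μL → factor = 3100 μL/v
Step 2: 35 μL + 2400 μL = 2435 μL total → factor 2435/35 = 69.571
Step 3: 80 μL + 320 μL = 400 μL total → factor 400/80 = 5
Product of known-step factors = 347.86
Overall factor = 1.50 mM / (0.0626 μM) = 23962
Step-1 factor = 23962 / 347.86 = 68.884
v = 3100 μL / 68.884 = 45.0 μL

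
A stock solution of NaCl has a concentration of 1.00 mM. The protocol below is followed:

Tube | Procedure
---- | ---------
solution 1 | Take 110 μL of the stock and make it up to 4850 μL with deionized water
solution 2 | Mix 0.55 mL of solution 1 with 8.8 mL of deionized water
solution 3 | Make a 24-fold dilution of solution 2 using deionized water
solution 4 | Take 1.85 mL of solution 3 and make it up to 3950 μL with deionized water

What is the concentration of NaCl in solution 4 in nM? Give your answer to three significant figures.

26.0 nM

Step 1: 110 μL brought to 4850 μL → factor 4850/110 = 44.091
Step 2: 0.55 mL + 8.8 mL = 9.35 mL total → factor 9.35/0.55 = 17
Step 3: 24-fold → factor 24
Step 4: 1.85 mL brought to 3950 μL → factor 3.95/1.85 = 2.1351
Overall dilution factor = 44.091 × 17 × 24 × 2.1351 = 38409
Final = 1.00 mM / 38409 = 2.604 × 10^-5 mM = 26.0 nM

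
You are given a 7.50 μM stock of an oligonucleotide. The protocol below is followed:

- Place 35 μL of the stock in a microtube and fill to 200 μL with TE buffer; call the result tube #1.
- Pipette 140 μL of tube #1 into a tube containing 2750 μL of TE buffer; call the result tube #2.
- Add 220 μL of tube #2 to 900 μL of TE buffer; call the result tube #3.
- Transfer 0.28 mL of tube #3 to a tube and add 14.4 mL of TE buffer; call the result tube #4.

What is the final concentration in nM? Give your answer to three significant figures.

0.238 nM

Step 1: 35 μL brought to 200 μL → factor 200/35 = 5.7143
Step 2: 140 μL + 2750 μL = 2890 μL total → factor 2890/140 = 20.643
Step 3: 220 μL + 900 μL = 1120 μL total → factor 1120/220 = 5.0909
Step 4: 0.28 mL + 14.4 mL = 14.68 mL total → factor 14.68/0.28 = 52.429
Overall dilution factor = 5.7143 × 20.643 × 5.0909 × 52.429 = 31484
Final = 7.50 μM / 31484 = 0.0002382 μM = 0.238 nM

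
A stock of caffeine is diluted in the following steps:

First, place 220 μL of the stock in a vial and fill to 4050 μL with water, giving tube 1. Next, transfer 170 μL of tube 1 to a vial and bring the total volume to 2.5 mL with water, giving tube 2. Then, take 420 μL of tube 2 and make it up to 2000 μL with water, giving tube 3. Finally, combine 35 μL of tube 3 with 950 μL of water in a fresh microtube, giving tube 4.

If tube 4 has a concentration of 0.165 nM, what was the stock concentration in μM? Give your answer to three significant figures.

5.99 μM

Step 1: 220 μL brought to 4050 μL → factor 4050/220 = 18.409
Step 2: 170 μL brought to 2.5 mL → factor 2500/170 = 14.706
Step 3: 420 μL brought to 2000 μL → factor 2000/420 = 4.7619
Step 4: 35 μL + 950 μL = 985 μL total → factor 985/35 = 28.143
Overall dilution factor = 18.409 × 14.706 × 4.7619 × 28.143 = 36280
Stock = 0.165 nM × 36280 = 5986 nM = 5.99 μM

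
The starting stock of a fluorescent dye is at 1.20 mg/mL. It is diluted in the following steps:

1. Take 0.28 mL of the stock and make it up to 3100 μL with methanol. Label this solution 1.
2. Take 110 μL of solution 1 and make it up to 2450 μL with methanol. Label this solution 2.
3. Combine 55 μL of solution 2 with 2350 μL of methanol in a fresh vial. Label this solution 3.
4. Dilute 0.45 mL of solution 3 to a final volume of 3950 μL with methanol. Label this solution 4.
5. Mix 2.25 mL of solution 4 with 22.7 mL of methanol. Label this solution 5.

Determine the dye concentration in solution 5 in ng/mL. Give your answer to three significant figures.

Step 1: 0.28 mL brought to 3100 μL → factor 3.1/0.28 = 11.071
Step 2: 110 μL brought to 2450 μL → factor 2450/110 = 22.273
Step 3: 55 μL + 2350 μL = 2405 μL total → factor 2405/55 = 43.727
Step 4: 0.45 mL brought to 3950 μL → factor 3.95/0.45 = 8.7778
Step 5: 2.25 mL + 22.7 mL = 24.95 mL total → factor 24.95/2.25 = 11.089
Overall dilution factor = 11.071 × 22.273 × 43.727 × 8.7778 × 11.089 = 1.0495 × 10^6
Final = 1.20 mg/mL / 1.0495 × 10^6 = 1.143 × 10^-6 mg/mL = 1.14 ng/mL

1.14 ng/mL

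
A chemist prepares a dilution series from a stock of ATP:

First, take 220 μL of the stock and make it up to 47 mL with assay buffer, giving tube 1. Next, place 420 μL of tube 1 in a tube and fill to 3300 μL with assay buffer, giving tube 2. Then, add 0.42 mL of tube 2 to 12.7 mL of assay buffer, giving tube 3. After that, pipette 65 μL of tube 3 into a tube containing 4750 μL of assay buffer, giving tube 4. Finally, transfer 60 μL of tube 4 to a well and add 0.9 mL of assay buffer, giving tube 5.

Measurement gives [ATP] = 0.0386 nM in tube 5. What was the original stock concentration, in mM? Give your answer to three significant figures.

Step 1: 220 μL brought to 47 mL → factor 47000/220 = 213.64
Step 2: 420 μL brought to 3300 μL → factor 3300/420 = 7.8571
Step 3: 0.42 mL + 12.7 mL = 13.12 mL total → factor 13.12/0.42 = 31.238
Step 4: 65 μL + 4750 μL = 4815 μL total → factor 4815/65 = 74.077
Step 5: 60 μL + 0.9 mL = 960 μL total → factor 960/60 = 16
Overall dilution factor = 213.64 × 7.8571 × 31.238 × 74.077 × 16 = 6.2148 × 10^7
Stock = 0.0386 nM × 6.2148 × 10^7 = 2.399 × 10^6 nM = 2.40 mM

2.40 mM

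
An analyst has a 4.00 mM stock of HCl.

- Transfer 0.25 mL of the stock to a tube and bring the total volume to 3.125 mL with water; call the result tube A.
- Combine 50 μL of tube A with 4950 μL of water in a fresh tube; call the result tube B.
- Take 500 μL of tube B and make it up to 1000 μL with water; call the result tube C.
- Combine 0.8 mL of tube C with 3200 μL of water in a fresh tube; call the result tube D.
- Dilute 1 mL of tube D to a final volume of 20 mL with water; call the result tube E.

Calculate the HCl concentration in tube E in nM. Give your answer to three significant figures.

Step 1: 0.25 mL brought to 3.125 mL → factor 3.125/0.25 = 12.5
Step 2: 50 μL + 4950 μL = 5000 μL total → factor 5000/50 = 100
Step 3: 500 μL brought to 1000 μL → factor 1000/500 = 2
Step 4: 0.8 mL + 3200 μL = 4 mL total → factor 4/0.8 = 5
Step 5: 1 mL brought to 20 mL → factor 20/1 = 20
Dilution factor through tube E = 12.5 × 100 × 2 × 5 × 20 = 2.5 × 10^5
[tube E] = 4.00 mM / 2.5 × 10^5 = 1.600 × 10^-5 mM = 16.0 nM

16.0 nM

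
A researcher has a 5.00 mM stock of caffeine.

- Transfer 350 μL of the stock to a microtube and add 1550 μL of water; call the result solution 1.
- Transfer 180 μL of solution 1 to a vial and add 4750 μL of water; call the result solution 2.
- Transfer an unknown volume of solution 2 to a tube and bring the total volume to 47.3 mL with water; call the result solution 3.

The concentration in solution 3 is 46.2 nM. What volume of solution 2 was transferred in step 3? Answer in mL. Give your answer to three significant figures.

0.0650 mL

Step 1: 350 μL + 1550 μL = 1900 μL total → factor 1900/350 = 5.4286
Step 2: 180 μL + 4750 μL = 4930 μL total → factor 4930/180 = 27.389
Step 3: v brought to 47.3 mL → factor = 47.3 mL/v
Product of known-step factors = 148.68
Overall factor = 5.00 mM / (46.2 nM) = 1.0823 × 10^5
Step-3 factor = 1.0823 × 10^5 / 148.68 = 727.89
v = 47.3 mL / 727.89 = 0.0650 mL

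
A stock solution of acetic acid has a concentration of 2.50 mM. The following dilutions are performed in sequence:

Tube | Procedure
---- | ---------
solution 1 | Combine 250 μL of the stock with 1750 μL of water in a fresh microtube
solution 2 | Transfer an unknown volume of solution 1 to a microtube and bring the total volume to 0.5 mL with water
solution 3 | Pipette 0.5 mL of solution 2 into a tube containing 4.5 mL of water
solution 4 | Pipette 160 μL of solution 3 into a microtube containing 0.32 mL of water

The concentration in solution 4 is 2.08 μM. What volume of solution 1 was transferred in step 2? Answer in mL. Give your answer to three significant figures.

0.0998 mL

Step 1: 250 μL + 1750 μL = 2000 μL total → factor 2000/250 = 8
Step 2: v brought to 0.5 mL → factor = 0.5 mL/v
Step 3: 0.5 mL + 4.5 mL = 5 mL total → factor 5/0.5 = 10
Step 4: 160 μL + 0.32 mL = 480 μL total → factor 480/160 = 3
Product of known-step factors = 240
Overall factor = 2.50 mM / (2.08 μM) = 1201.9
Step-2 factor = 1201.9 / 240 = 5.008
v = 0.5 mL / 5.008 = 0.0998 mL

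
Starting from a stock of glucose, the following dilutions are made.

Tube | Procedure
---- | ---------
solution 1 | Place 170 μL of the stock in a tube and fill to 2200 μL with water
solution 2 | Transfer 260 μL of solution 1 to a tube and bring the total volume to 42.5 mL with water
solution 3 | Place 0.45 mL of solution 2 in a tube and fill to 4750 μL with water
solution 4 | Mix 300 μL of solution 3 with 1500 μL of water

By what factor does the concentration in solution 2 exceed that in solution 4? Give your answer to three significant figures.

63.3

Step 1: 170 μL brought to 2200 μL → factor 2200/170 = 12.941
Step 2: 260 μL brought to 42.5 mL → factor 42500/260 = 163.46
Step 3: 0.45 mL brought to 4750 μL → factor 4.75/0.45 = 10.556
Step 4: 300 μL + 1500 μL = 1800 μL total → factor 1800/300 = 6
Dilution factor to solution 2 = 2115.4; to solution 4 = 1.3397 × 10^5
[solution 2]/[solution 4] = (factor to solution 4)/(factor to solution 2) = 1.3397 × 10^5/2115.4 = 63.3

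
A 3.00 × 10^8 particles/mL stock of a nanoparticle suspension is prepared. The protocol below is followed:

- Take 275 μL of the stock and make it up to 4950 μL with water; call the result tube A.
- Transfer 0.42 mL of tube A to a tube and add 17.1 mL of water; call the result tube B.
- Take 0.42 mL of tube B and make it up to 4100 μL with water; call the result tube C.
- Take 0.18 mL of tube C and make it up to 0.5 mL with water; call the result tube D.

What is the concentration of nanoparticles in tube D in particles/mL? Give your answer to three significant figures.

1.47 × 10^4 particles/mL

Step 1: 275 μL brought to 4950 μL → factor 4950/275 = 18
Step 2: 0.42 mL + 17.1 mL = 17.52 mL total → factor 17.52/0.42 = 41.714
Step 3: 0.42 mL brought to 4100 μL → factor 4.1/0.42 = 9.7619
Step 4: 0.18 mL brought to 0.5 mL → factor 0.5/0.18 = 2.7778
Overall dilution factor = 18 × 41.714 × 9.7619 × 2.7778 = 20361
Final = 3.00 × 10^8 particles/mL / 20361 = 1.47 × 10^4 particles/mL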